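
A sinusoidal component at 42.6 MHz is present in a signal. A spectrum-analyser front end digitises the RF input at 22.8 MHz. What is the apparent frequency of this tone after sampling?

42.6 MHz mod fs = 19.8 MHz.
19.8 MHz > fs/2 = 11.4 MHz, folds to fs − 19.8 MHz = 3 MHz.

3 MHz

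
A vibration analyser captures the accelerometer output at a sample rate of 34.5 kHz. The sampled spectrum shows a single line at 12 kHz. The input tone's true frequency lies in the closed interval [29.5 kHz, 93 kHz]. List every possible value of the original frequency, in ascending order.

Frequencies that alias to 12 kHz are k·fs ± 12 kHz for integer k ≥ 0.
k=0: 12 kHz.
k=1: 22.5 kHz, 46.5 kHz.
k=2: 57 kHz, 81 kHz.
k=3: 91.5 kHz, 115.5 kHz.
k=4: 126 kHz, 150 kHz.
Within [29.5 kHz, 93 kHz]: 46.5 kHz, 57 kHz, 81 kHz, 91.5 kHz.

46.5 kHz, 57 kHz, 81 kHz, 91.5 kHz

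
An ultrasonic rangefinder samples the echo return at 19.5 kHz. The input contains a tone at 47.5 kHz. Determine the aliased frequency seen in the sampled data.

8.5 kHz

47.5 kHz mod fs = 8.5 kHz.
8.5 kHz ≤ fs/2 = 9.75 kHz, appears at 8.5 kHz.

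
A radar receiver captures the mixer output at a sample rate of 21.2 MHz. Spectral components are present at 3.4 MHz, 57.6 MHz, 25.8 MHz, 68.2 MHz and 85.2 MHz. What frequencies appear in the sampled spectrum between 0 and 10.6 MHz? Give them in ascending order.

0.4 MHz, 3.4 MHz, 4.6 MHz, 6 MHz

fs/2 = 10.6 MHz.
3.4 MHz ≤ fs/2 = 10.6 MHz, passes unchanged.
57.6 MHz mod fs = 15.2 MHz.
15.2 MHz > fs/2 = 10.6 MHz, folds to fs − 15.2 MHz = 6 MHz.
25.8 MHz mod fs = 4.6 MHz.
4.6 MHz ≤ fs/2 = 10.6 MHz, appears at 4.6 MHz.
68.2 MHz mod fs = 4.6 MHz.
4.6 MHz ≤ fs/2 = 10.6 MHz, appears at 4.6 MHz.
85.2 MHz mod fs = 0.4 MHz.
0.4 MHz ≤ fs/2 = 10.6 MHz, appears at 0.4 MHz.
Distinct values: {0.4 MHz, 3.4 MHz, 4.6 MHz, 6 MHz}.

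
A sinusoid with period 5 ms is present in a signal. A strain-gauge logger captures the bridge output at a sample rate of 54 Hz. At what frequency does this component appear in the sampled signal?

T = 5 ms → f = 1/T = 200 Hz.
200 Hz mod fs = 38 Hz.
38 Hz > fs/2 = 27 Hz, folds to fs − 38 Hz = 16 Hz.

16 Hz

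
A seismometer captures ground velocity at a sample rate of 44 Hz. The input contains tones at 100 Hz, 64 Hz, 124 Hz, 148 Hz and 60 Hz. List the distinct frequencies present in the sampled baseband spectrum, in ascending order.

fs/2 = 22 Hz.
100 Hz mod fs = 12 Hz.
12 Hz ≤ fs/2 = 22 Hz, appears at 12 Hz.
64 Hz mod fs = 20 Hz.
20 Hz ≤ fs/2 = 22 Hz, appears at 20 Hz.
124 Hz mod fs = 36 Hz.
36 Hz > fs/2 = 22 Hz, folds to fs − 36 Hz = 8 Hz.
148 Hz mod fs = 16 Hz.
16 Hz ≤ fs/2 = 22 Hz, appears at 16 Hz.
60 Hz mod fs = 16 Hz.
16 Hz ≤ fs/2 = 22 Hz, appears at 16 Hz.
Distinct values: {8 Hz, 12 Hz, 16 Hz, 20 Hz}.

8 Hz, 12 Hz, 16 Hz, 20 Hz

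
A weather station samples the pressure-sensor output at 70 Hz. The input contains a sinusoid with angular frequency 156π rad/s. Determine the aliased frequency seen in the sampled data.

ω = 156π rad/s → f = ω/(2π) = 78 Hz.
78 Hz mod fs = 8 Hz.
8 Hz ≤ fs/2 = 35 Hz, appears at 8 Hz.

8 Hz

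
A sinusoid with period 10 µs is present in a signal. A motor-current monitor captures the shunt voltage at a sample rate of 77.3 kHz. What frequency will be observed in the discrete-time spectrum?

22.7 kHz

T = 10 µs → f = 1/T = 100 kHz.
100 kHz mod fs = 22.7 kHz.
22.7 kHz ≤ fs/2 = 38.65 kHz, appears at 22.7 kHz.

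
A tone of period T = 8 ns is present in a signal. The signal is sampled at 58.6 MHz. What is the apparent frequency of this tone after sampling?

T = 8 ns → f = 1/T = 125 MHz.
125 MHz mod fs = 7.8 MHz.
7.8 MHz ≤ fs/2 = 29.3 MHz, appears at 7.8 MHz.

7.8 MHz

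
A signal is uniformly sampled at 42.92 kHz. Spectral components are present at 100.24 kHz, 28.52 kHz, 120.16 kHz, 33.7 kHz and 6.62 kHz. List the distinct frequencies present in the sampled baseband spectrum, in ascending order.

fs/2 = 21.46 kHz.
100.24 kHz mod fs = 14.4 kHz.
14.4 kHz ≤ fs/2 = 21.46 kHz, appears at 14.4 kHz.
28.52 kHz > fs/2 = 21.46 kHz, folds to fs − 28.52 kHz = 14.4 kHz.
120.16 kHz mod fs = 34.32 kHz.
34.32 kHz > fs/2 = 21.46 kHz, folds to fs − 34.32 kHz = 8.6 kHz.
33.7 kHz > fs/2 = 21.46 kHz, folds to fs − 33.7 kHz = 9.22 kHz.
6.62 kHz ≤ fs/2 = 21.46 kHz, passes unchanged.
Distinct values: {6.62 kHz, 8.6 kHz, 9.22 kHz, 14.4 kHz}.

6.62 kHz, 8.6 kHz, 9.22 kHz, 14.4 kHz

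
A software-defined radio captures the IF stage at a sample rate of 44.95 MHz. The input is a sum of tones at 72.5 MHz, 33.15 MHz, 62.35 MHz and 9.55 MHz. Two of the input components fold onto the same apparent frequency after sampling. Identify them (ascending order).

fs/2 = 22.475 MHz.
72.5 MHz mod fs = 27.55 MHz.
27.55 MHz > fs/2 = 22.475 MHz, folds to fs − 27.55 MHz = 17.4 MHz.
33.15 MHz > fs/2 = 22.475 MHz, folds to fs − 33.15 MHz = 11.8 MHz.
62.35 MHz mod fs = 17.4 MHz.
17.4 MHz ≤ fs/2 = 22.475 MHz, appears at 17.4 MHz.
9.55 MHz ≤ fs/2 = 22.475 MHz, passes unchanged.
62.35 MHz and 72.5 MHz both map to 17.4 MHz.

62.35 MHz, 72.5 MHz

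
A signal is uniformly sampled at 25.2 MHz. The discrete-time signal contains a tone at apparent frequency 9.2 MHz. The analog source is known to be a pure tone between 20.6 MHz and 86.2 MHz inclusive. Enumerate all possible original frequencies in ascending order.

34.4 MHz, 41.2 MHz, 59.6 MHz, 66.4 MHz, 84.8 MHz

Frequencies that alias to 9.2 MHz are k·fs ± 9.2 MHz for integer k ≥ 0.
k=0: 9.2 MHz.
k=1: 16 MHz, 34.4 MHz.
k=2: 41.2 MHz, 59.6 MHz.
k=3: 66.4 MHz, 84.8 MHz.
k=4: 91.6 MHz, 110 MHz.
Within [20.6 MHz, 86.2 MHz]: 34.4 MHz, 41.2 MHz, 59.6 MHz, 66.4 MHz, 84.8 MHz.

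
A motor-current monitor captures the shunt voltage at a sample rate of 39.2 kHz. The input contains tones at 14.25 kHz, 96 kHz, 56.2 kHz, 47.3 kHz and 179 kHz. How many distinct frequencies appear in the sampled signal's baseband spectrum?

4

fs/2 = 19.6 kHz.
14.25 kHz ≤ fs/2 = 19.6 kHz, passes unchanged.
96 kHz mod fs = 17.6 kHz.
17.6 kHz ≤ fs/2 = 19.6 kHz, appears at 17.6 kHz.
56.2 kHz mod fs = 17 kHz.
17 kHz ≤ fs/2 = 19.6 kHz, appears at 17 kHz.
47.3 kHz mod fs = 8.1 kHz.
8.1 kHz ≤ fs/2 = 19.6 kHz, appears at 8.1 kHz.
179 kHz mod fs = 22.2 kHz.
22.2 kHz > fs/2 = 19.6 kHz, folds to fs − 22.2 kHz = 17 kHz.
Distinct values: {8.1 kHz, 14.25 kHz, 17 kHz, 17.6 kHz} → 4.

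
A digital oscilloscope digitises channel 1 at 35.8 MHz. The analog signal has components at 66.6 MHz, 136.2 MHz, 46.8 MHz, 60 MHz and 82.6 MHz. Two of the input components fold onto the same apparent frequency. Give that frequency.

11 MHz

fs/2 = 17.9 MHz.
66.6 MHz mod fs = 30.8 MHz.
30.8 MHz > fs/2 = 17.9 MHz, folds to fs − 30.8 MHz = 5 MHz.
136.2 MHz mod fs = 28.8 MHz.
28.8 MHz > fs/2 = 17.9 MHz, folds to fs − 28.8 MHz = 7 MHz.
46.8 MHz mod fs = 11 MHz.
11 MHz ≤ fs/2 = 17.9 MHz, appears at 11 MHz.
60 MHz mod fs = 24.2 MHz.
24.2 MHz > fs/2 = 17.9 MHz, folds to fs − 24.2 MHz = 11.6 MHz.
82.6 MHz mod fs = 11 MHz.
11 MHz ≤ fs/2 = 17.9 MHz, appears at 11 MHz.
46.8 MHz and 82.6 MHz both map to 11 MHz.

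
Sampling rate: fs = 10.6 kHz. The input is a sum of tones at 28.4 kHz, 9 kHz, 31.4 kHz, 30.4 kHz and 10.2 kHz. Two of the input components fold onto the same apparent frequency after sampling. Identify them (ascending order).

10.2 kHz, 31.4 kHz

fs/2 = 5.3 kHz.
28.4 kHz mod fs = 7.2 kHz.
7.2 kHz > fs/2 = 5.3 kHz, folds to fs − 7.2 kHz = 3.4 kHz.
9 kHz > fs/2 = 5.3 kHz, folds to fs − 9 kHz = 1.6 kHz.
31.4 kHz mod fs = 10.2 kHz.
10.2 kHz > fs/2 = 5.3 kHz, folds to fs − 10.2 kHz = 0.4 kHz.
30.4 kHz mod fs = 9.2 kHz.
9.2 kHz > fs/2 = 5.3 kHz, folds to fs − 9.2 kHz = 1.4 kHz.
10.2 kHz > fs/2 = 5.3 kHz, folds to fs − 10.2 kHz = 0.4 kHz.
10.2 kHz and 31.4 kHz both map to 0.4 kHz.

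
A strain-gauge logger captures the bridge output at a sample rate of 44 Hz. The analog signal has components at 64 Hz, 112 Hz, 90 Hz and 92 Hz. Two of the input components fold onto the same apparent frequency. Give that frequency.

20 Hz

fs/2 = 22 Hz.
64 Hz mod fs = 20 Hz.
20 Hz ≤ fs/2 = 22 Hz, appears at 20 Hz.
112 Hz mod fs = 24 Hz.
24 Hz > fs/2 = 22 Hz, folds to fs − 24 Hz = 20 Hz.
90 Hz mod fs = 2 Hz.
2 Hz ≤ fs/2 = 22 Hz, appears at 2 Hz.
92 Hz mod fs = 4 Hz.
4 Hz ≤ fs/2 = 22 Hz, appears at 4 Hz.
64 Hz and 112 Hz both map to 20 Hz.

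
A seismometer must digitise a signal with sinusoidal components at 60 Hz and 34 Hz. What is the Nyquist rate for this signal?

120 Hz

Highest-frequency component: 60 Hz.
Nyquist rate = 2 × 60 Hz = 120 Hz.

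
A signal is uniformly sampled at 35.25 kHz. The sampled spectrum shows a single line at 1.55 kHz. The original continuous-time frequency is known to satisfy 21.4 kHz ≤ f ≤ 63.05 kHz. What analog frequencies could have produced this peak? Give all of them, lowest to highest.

Frequencies that alias to 1.55 kHz are k·fs ± 1.55 kHz for integer k ≥ 0.
k=0: 1.55 kHz.
k=1: 33.7 kHz, 36.8 kHz.
k=2: 68.95 kHz, 72.05 kHz.
Within [21.4 kHz, 63.05 kHz]: 33.7 kHz, 36.8 kHz.

33.7 kHz, 36.8 kHz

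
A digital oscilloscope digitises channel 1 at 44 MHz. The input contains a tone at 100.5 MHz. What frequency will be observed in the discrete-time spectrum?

100.5 MHz mod fs = 12.5 MHz.
12.5 MHz ≤ fs/2 = 22 MHz, appears at 12.5 MHz.

12.5 MHz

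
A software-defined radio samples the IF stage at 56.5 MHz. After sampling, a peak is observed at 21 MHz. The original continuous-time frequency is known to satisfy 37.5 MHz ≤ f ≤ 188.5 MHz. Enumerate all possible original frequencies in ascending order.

77.5 MHz, 92 MHz, 134 MHz, 148.5 MHz

Frequencies that alias to 21 MHz are k·fs ± 21 MHz for integer k ≥ 0.
k=0: 21 MHz.
k=1: 35.5 MHz, 77.5 MHz.
k=2: 92 MHz, 134 MHz.
k=3: 148.5 MHz, 190.5 MHz.
k=4: 205 MHz, 247 MHz.
Within [37.5 MHz, 188.5 MHz]: 77.5 MHz, 92 MHz, 134 MHz, 148.5 MHz.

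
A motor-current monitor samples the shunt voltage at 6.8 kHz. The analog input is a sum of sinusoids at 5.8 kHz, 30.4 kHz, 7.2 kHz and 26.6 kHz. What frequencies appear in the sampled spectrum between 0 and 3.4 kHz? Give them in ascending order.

fs/2 = 3.4 kHz.
5.8 kHz > fs/2 = 3.4 kHz, folds to fs − 5.8 kHz = 1 kHz.
30.4 kHz mod fs = 3.2 kHz.
3.2 kHz ≤ fs/2 = 3.4 kHz, appears at 3.2 kHz.
7.2 kHz mod fs = 0.4 kHz.
0.4 kHz ≤ fs/2 = 3.4 kHz, appears at 0.4 kHz.
26.6 kHz mod fs = 6.2 kHz.
6.2 kHz > fs/2 = 3.4 kHz, folds to fs − 6.2 kHz = 0.6 kHz.
Distinct values: {0.4 kHz, 0.6 kHz, 1 kHz, 3.2 kHz}.

0.4 kHz, 0.6 kHz, 1 kHz, 3.2 kHz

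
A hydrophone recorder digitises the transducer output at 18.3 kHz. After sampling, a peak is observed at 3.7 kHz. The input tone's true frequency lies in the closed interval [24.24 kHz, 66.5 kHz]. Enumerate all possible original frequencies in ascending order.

32.9 kHz, 40.3 kHz, 51.2 kHz, 58.6 kHz

Frequencies that alias to 3.7 kHz are k·fs ± 3.7 kHz for integer k ≥ 0.
k=0: 3.7 kHz.
k=1: 14.6 kHz, 22 kHz.
k=2: 32.9 kHz, 40.3 kHz.
k=3: 51.2 kHz, 58.6 kHz.
k=4: 69.5 kHz, 76.9 kHz.
Within [24.24 kHz, 66.5 kHz]: 32.9 kHz, 40.3 kHz, 51.2 kHz, 58.6 kHz.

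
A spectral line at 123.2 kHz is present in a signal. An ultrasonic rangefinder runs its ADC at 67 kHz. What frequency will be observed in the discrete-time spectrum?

10.8 kHz

123.2 kHz mod fs = 56.2 kHz.
56.2 kHz > fs/2 = 33.5 kHz, folds to fs − 56.2 kHz = 10.8 kHz.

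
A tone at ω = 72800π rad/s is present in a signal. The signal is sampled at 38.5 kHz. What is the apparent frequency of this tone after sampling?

ω = 72800π rad/s → f = ω/(2π) = 36400 Hz = 36.4 kHz.
36.4 kHz > fs/2 = 19.25 kHz, folds to fs − 36.4 kHz = 2.1 kHz.

2.1 kHz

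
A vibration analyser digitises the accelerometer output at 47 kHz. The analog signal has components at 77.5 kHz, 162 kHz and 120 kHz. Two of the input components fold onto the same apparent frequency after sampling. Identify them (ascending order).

120 kHz, 162 kHz

fs/2 = 23.5 kHz.
77.5 kHz mod fs = 30.5 kHz.
30.5 kHz > fs/2 = 23.5 kHz, folds to fs − 30.5 kHz = 16.5 kHz.
162 kHz mod fs = 21 kHz.
21 kHz ≤ fs/2 = 23.5 kHz, appears at 21 kHz.
120 kHz mod fs = 26 kHz.
26 kHz > fs/2 = 23.5 kHz, folds to fs − 26 kHz = 21 kHz.
120 kHz and 162 kHz both map to 21 kHz.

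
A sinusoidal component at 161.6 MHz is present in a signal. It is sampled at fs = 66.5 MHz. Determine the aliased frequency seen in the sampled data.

161.6 MHz mod fs = 28.6 MHz.
28.6 MHz ≤ fs/2 = 33.25 MHz, appears at 28.6 MHz.

28.6 MHz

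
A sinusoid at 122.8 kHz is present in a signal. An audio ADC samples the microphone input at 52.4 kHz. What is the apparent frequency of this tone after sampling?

122.8 kHz mod fs = 18 kHz.
18 kHz ≤ fs/2 = 26.2 kHz, appears at 18 kHz.

18 kHz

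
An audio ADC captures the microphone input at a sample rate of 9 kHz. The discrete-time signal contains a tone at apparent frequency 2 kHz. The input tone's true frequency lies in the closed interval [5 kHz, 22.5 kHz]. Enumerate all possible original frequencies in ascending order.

7 kHz, 11 kHz, 16 kHz, 20 kHz

Frequencies that alias to 2 kHz are k·fs ± 2 kHz for integer k ≥ 0.
k=0: 2 kHz.
k=1: 7 kHz, 11 kHz.
k=2: 16 kHz, 20 kHz.
k=3: 25 kHz, 29 kHz.
Within [5 kHz, 22.5 kHz]: 7 kHz, 11 kHz, 16 kHz, 20 kHz.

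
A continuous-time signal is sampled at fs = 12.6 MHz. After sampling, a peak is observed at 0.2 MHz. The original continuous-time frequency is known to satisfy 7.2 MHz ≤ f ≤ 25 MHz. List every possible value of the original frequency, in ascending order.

12.4 MHz, 12.8 MHz, 25 MHz

Frequencies that alias to 0.2 MHz are k·fs ± 0.2 MHz for integer k ≥ 0.
k=0: 0.2 MHz.
k=1: 12.4 MHz, 12.8 MHz.
k=2: 25 MHz, 25.4 MHz.
k=3: 37.6 MHz, 38 MHz.
Within [7.2 MHz, 25 MHz]: 12.4 MHz, 12.8 MHz, 25 MHz.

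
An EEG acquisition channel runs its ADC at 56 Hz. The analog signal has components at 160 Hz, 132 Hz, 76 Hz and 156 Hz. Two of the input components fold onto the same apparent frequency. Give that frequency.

20 Hz

fs/2 = 28 Hz.
160 Hz mod fs = 48 Hz.
48 Hz > fs/2 = 28 Hz, folds to fs − 48 Hz = 8 Hz.
132 Hz mod fs = 20 Hz.
20 Hz ≤ fs/2 = 28 Hz, appears at 20 Hz.
76 Hz mod fs = 20 Hz.
20 Hz ≤ fs/2 = 28 Hz, appears at 20 Hz.
156 Hz mod fs = 44 Hz.
44 Hz > fs/2 = 28 Hz, folds to fs − 44 Hz = 12 Hz.
76 Hz and 132 Hz both map to 20 Hz.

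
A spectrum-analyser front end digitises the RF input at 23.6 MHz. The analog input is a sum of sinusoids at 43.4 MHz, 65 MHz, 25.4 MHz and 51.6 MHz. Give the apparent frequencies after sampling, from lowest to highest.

fs/2 = 11.8 MHz.
43.4 MHz mod fs = 19.8 MHz.
19.8 MHz > fs/2 = 11.8 MHz, folds to fs − 19.8 MHz = 3.8 MHz.
65 MHz mod fs = 17.8 MHz.
17.8 MHz > fs/2 = 11.8 MHz, folds to fs − 17.8 MHz = 5.8 MHz.
25.4 MHz mod fs = 1.8 MHz.
1.8 MHz ≤ fs/2 = 11.8 MHz, appears at 1.8 MHz.
51.6 MHz mod fs = 4.4 MHz.
4.4 MHz ≤ fs/2 = 11.8 MHz, appears at 4.4 MHz.
Distinct values: {1.8 MHz, 3.8 MHz, 4.4 MHz, 5.8 MHz}.

1.8 MHz, 3.8 MHz, 4.4 MHz, 5.8 MHz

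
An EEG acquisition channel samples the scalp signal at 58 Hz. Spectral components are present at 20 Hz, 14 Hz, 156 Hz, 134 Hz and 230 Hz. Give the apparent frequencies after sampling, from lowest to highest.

fs/2 = 29 Hz.
20 Hz ≤ fs/2 = 29 Hz, passes unchanged.
14 Hz ≤ fs/2 = 29 Hz, passes unchanged.
156 Hz mod fs = 40 Hz.
40 Hz > fs/2 = 29 Hz, folds to fs − 40 Hz = 18 Hz.
134 Hz mod fs = 18 Hz.
18 Hz ≤ fs/2 = 29 Hz, appears at 18 Hz.
230 Hz mod fs = 56 Hz.
56 Hz > fs/2 = 29 Hz, folds to fs − 56 Hz = 2 Hz.
Distinct values: {2 Hz, 14 Hz, 18 Hz, 20 Hz}.

2 Hz, 14 Hz, 18 Hz, 20 Hz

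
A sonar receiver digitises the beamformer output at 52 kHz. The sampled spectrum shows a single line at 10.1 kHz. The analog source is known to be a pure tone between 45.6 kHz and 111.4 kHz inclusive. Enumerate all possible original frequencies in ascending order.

Frequencies that alias to 10.1 kHz are k·fs ± 10.1 kHz for integer k ≥ 0.
k=0: 10.1 kHz.
k=1: 41.9 kHz, 62.1 kHz.
k=2: 93.9 kHz, 114.1 kHz.
k=3: 145.9 kHz, 166.1 kHz.
Within [45.6 kHz, 111.4 kHz]: 62.1 kHz, 93.9 kHz.

62.1 kHz, 93.9 kHz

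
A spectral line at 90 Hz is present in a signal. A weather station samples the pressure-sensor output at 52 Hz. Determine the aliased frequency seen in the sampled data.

14 Hz

90 Hz mod fs = 38 Hz.
38 Hz > fs/2 = 26 Hz, folds to fs − 38 Hz = 14 Hz.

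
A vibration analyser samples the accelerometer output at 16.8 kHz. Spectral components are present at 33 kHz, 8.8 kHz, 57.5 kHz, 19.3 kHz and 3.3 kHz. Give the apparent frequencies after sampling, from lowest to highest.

0.6 kHz, 2.5 kHz, 3.3 kHz, 7.1 kHz, 8 kHz

fs/2 = 8.4 kHz.
33 kHz mod fs = 16.2 kHz.
16.2 kHz > fs/2 = 8.4 kHz, folds to fs − 16.2 kHz = 0.6 kHz.
8.8 kHz > fs/2 = 8.4 kHz, folds to fs − 8.8 kHz = 8 kHz.
57.5 kHz mod fs = 7.1 kHz.
7.1 kHz ≤ fs/2 = 8.4 kHz, appears at 7.1 kHz.
19.3 kHz mod fs = 2.5 kHz.
2.5 kHz ≤ fs/2 = 8.4 kHz, appears at 2.5 kHz.
3.3 kHz ≤ fs/2 = 8.4 kHz, passes unchanged.
Distinct values: {0.6 kHz, 2.5 kHz, 3.3 kHz, 7.1 kHz, 8 kHz}.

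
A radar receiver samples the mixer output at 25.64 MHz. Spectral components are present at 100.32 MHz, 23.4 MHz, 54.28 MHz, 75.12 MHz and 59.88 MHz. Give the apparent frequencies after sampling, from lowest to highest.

1.8 MHz, 2.24 MHz, 3 MHz, 8.6 MHz

fs/2 = 12.82 MHz.
100.32 MHz mod fs = 23.4 MHz.
23.4 MHz > fs/2 = 12.82 MHz, folds to fs − 23.4 MHz = 2.24 MHz.
23.4 MHz > fs/2 = 12.82 MHz, folds to fs − 23.4 MHz = 2.24 MHz.
54.28 MHz mod fs = 3 MHz.
3 MHz ≤ fs/2 = 12.82 MHz, appears at 3 MHz.
75.12 MHz mod fs = 23.84 MHz.
23.84 MHz > fs/2 = 12.82 MHz, folds to fs − 23.84 MHz = 1.8 MHz.
59.88 MHz mod fs = 8.6 MHz.
8.6 MHz ≤ fs/2 = 12.82 MHz, appears at 8.6 MHz.
Distinct values: {1.8 MHz, 2.24 MHz, 3 MHz, 8.6 MHz}.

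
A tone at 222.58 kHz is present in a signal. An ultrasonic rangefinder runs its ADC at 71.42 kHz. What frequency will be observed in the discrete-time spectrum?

222.58 kHz mod fs = 8.32 kHz.
8.32 kHz ≤ fs/2 = 35.71 kHz, appears at 8.32 kHz.

8.32 kHz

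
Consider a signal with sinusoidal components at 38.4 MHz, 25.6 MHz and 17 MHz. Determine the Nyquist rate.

Highest-frequency component: 38.4 MHz.
Nyquist rate = 2 × 38.4 MHz = 76.8 MHz.

76.8 MHz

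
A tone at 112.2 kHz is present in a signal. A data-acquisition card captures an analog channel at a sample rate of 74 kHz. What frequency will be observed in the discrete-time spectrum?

35.8 kHz

112.2 kHz mod fs = 38.2 kHz.
38.2 kHz > fs/2 = 37 kHz, folds to fs − 38.2 kHz = 35.8 kHz.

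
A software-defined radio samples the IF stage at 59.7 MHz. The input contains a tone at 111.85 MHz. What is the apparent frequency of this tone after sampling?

7.55 MHz

111.85 MHz mod fs = 52.15 MHz.
52.15 MHz > fs/2 = 29.85 MHz, folds to fs − 52.15 MHz = 7.55 MHz.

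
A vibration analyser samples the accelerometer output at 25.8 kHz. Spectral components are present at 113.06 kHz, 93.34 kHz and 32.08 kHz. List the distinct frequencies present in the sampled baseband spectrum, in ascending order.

fs/2 = 12.9 kHz.
113.06 kHz mod fs = 9.86 kHz.
9.86 kHz ≤ fs/2 = 12.9 kHz, appears at 9.86 kHz.
93.34 kHz mod fs = 15.94 kHz.
15.94 kHz > fs/2 = 12.9 kHz, folds to fs − 15.94 kHz = 9.86 kHz.
32.08 kHz mod fs = 6.28 kHz.
6.28 kHz ≤ fs/2 = 12.9 kHz, appears at 6.28 kHz.
Distinct values: {6.28 kHz, 9.86 kHz}.

6.28 kHz, 9.86 kHz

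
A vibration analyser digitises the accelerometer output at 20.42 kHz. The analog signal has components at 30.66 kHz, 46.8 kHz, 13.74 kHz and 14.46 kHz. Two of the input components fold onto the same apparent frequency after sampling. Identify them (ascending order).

fs/2 = 10.21 kHz.
30.66 kHz mod fs = 10.24 kHz.
10.24 kHz > fs/2 = 10.21 kHz, folds to fs − 10.24 kHz = 10.18 kHz.
46.8 kHz mod fs = 5.96 kHz.
5.96 kHz ≤ fs/2 = 10.21 kHz, appears at 5.96 kHz.
13.74 kHz > fs/2 = 10.21 kHz, folds to fs − 13.74 kHz = 6.68 kHz.
14.46 kHz > fs/2 = 10.21 kHz, folds to fs − 14.46 kHz = 5.96 kHz.
14.46 kHz and 46.8 kHz both map to 5.96 kHz.

14.46 kHz, 46.8 kHz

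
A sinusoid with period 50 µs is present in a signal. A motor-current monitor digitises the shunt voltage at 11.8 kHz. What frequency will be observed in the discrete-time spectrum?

3.6 kHz

T = 50 µs → f = 1/T = 20 kHz.
20 kHz mod fs = 8.2 kHz.
8.2 kHz > fs/2 = 5.9 kHz, folds to fs − 8.2 kHz = 3.6 kHz.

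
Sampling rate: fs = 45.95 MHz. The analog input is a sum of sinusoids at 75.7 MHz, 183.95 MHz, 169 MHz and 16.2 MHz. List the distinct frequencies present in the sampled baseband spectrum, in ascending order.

0.15 MHz, 14.8 MHz, 16.2 MHz

fs/2 = 22.975 MHz.
75.7 MHz mod fs = 29.75 MHz.
29.75 MHz > fs/2 = 22.975 MHz, folds to fs − 29.75 MHz = 16.2 MHz.
183.95 MHz mod fs = 0.15 MHz.
0.15 MHz ≤ fs/2 = 22.975 MHz, appears at 0.15 MHz.
169 MHz mod fs = 31.15 MHz.
31.15 MHz > fs/2 = 22.975 MHz, folds to fs − 31.15 MHz = 14.8 MHz.
16.2 MHz ≤ fs/2 = 22.975 MHz, passes unchanged.
Distinct values: {0.15 MHz, 14.8 MHz, 16.2 MHz}.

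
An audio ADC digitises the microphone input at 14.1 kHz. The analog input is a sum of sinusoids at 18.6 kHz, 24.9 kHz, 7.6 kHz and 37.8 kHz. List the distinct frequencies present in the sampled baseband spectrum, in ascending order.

fs/2 = 7.05 kHz.
18.6 kHz mod fs = 4.5 kHz.
4.5 kHz ≤ fs/2 = 7.05 kHz, appears at 4.5 kHz.
24.9 kHz mod fs = 10.8 kHz.
10.8 kHz > fs/2 = 7.05 kHz, folds to fs − 10.8 kHz = 3.3 kHz.
7.6 kHz > fs/2 = 7.05 kHz, folds to fs − 7.6 kHz = 6.5 kHz.
37.8 kHz mod fs = 9.6 kHz.
9.6 kHz > fs/2 = 7.05 kHz, folds to fs − 9.6 kHz = 4.5 kHz.
Distinct values: {3.3 kHz, 4.5 kHz, 6.5 kHz}.

3.3 kHz, 4.5 kHz, 6.5 kHz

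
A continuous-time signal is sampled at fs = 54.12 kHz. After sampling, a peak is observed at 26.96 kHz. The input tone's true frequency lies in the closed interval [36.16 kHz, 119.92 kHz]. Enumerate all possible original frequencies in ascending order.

81.08 kHz, 81.28 kHz

Frequencies that alias to 26.96 kHz are k·fs ± 26.96 kHz for integer k ≥ 0.
k=0: 26.96 kHz.
k=1: 27.16 kHz, 81.08 kHz.
k=2: 81.28 kHz, 135.2 kHz.
k=3: 135.4 kHz, 189.32 kHz.
Within [36.16 kHz, 119.92 kHz]: 81.08 kHz, 81.28 kHz.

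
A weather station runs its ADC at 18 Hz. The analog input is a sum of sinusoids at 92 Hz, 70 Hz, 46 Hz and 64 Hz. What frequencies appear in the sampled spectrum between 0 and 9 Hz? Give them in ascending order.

2 Hz, 8 Hz

fs/2 = 9 Hz.
92 Hz mod fs = 2 Hz.
2 Hz ≤ fs/2 = 9 Hz, appears at 2 Hz.
70 Hz mod fs = 16 Hz.
16 Hz > fs/2 = 9 Hz, folds to fs − 16 Hz = 2 Hz.
46 Hz mod fs = 10 Hz.
10 Hz > fs/2 = 9 Hz, folds to fs − 10 Hz = 8 Hz.
64 Hz mod fs = 10 Hz.
10 Hz > fs/2 = 9 Hz, folds to fs − 10 Hz = 8 Hz.
Distinct values: {2 Hz, 8 Hz}.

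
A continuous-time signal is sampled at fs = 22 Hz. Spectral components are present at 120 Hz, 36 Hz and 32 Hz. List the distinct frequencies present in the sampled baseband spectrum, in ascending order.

8 Hz, 10 Hz

fs/2 = 11 Hz.
120 Hz mod fs = 10 Hz.
10 Hz ≤ fs/2 = 11 Hz, appears at 10 Hz.
36 Hz mod fs = 14 Hz.
14 Hz > fs/2 = 11 Hz, folds to fs − 14 Hz = 8 Hz.
32 Hz mod fs = 10 Hz.
10 Hz ≤ fs/2 = 11 Hz, appears at 10 Hz.
Distinct values: {8 Hz, 10 Hz}.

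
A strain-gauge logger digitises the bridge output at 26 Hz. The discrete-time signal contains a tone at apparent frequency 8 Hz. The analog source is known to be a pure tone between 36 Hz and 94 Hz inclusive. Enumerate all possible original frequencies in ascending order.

44 Hz, 60 Hz, 70 Hz, 86 Hz

Frequencies that alias to 8 Hz are k·fs ± 8 Hz for integer k ≥ 0.
k=0: 8 Hz.
k=1: 18 Hz, 34 Hz.
k=2: 44 Hz, 60 Hz.
k=3: 70 Hz, 86 Hz.
k=4: 96 Hz, 112 Hz.
Within [36 Hz, 94 Hz]: 44 Hz, 60 Hz, 70 Hz, 86 Hz.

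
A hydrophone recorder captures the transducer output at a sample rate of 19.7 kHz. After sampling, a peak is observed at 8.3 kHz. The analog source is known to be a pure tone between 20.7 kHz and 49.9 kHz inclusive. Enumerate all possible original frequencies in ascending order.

Frequencies that alias to 8.3 kHz are k·fs ± 8.3 kHz for integer k ≥ 0.
k=0: 8.3 kHz.
k=1: 11.4 kHz, 28 kHz.
k=2: 31.1 kHz, 47.7 kHz.
k=3: 50.8 kHz, 67.4 kHz.
Within [20.7 kHz, 49.9 kHz]: 28 kHz, 31.1 kHz, 47.7 kHz.

28 kHz, 31.1 kHz, 47.7 kHz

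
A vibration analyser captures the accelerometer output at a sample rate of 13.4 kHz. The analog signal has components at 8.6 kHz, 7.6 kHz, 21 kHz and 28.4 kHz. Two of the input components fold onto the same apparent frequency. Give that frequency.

fs/2 = 6.7 kHz.
8.6 kHz > fs/2 = 6.7 kHz, folds to fs − 8.6 kHz = 4.8 kHz.
7.6 kHz > fs/2 = 6.7 kHz, folds to fs − 7.6 kHz = 5.8 kHz.
21 kHz mod fs = 7.6 kHz.
7.6 kHz > fs/2 = 6.7 kHz, folds to fs − 7.6 kHz = 5.8 kHz.
28.4 kHz mod fs = 1.6 kHz.
1.6 kHz ≤ fs/2 = 6.7 kHz, appears at 1.6 kHz.
7.6 kHz and 21 kHz both map to 5.8 kHz.

5.8 kHz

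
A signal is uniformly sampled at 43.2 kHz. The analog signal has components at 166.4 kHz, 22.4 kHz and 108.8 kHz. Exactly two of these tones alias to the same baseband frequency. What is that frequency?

20.8 kHz

fs/2 = 21.6 kHz.
166.4 kHz mod fs = 36.8 kHz.
36.8 kHz > fs/2 = 21.6 kHz, folds to fs − 36.8 kHz = 6.4 kHz.
22.4 kHz > fs/2 = 21.6 kHz, folds to fs − 22.4 kHz = 20.8 kHz.
108.8 kHz mod fs = 22.4 kHz.
22.4 kHz > fs/2 = 21.6 kHz, folds to fs − 22.4 kHz = 20.8 kHz.
22.4 kHz and 108.8 kHz both map to 20.8 kHz.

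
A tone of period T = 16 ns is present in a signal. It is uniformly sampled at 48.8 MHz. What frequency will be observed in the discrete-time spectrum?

13.7 MHz

T = 16 ns → f = 1/T = 62.5 MHz.
62.5 MHz mod fs = 13.7 MHz.
13.7 MHz ≤ fs/2 = 24.4 MHz, appears at 13.7 MHz.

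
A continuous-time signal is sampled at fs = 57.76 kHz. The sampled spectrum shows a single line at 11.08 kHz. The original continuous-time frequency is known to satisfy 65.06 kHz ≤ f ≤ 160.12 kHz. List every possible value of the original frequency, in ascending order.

68.84 kHz, 104.44 kHz, 126.6 kHz

Frequencies that alias to 11.08 kHz are k·fs ± 11.08 kHz for integer k ≥ 0.
k=0: 11.08 kHz.
k=1: 46.68 kHz, 68.84 kHz.
k=2: 104.44 kHz, 126.6 kHz.
k=3: 162.2 kHz, 184.36 kHz.
Within [65.06 kHz, 160.12 kHz]: 68.84 kHz, 104.44 kHz, 126.6 kHz.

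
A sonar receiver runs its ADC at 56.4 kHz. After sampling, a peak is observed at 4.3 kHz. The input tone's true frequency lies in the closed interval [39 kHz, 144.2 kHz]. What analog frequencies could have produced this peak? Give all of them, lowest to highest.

52.1 kHz, 60.7 kHz, 108.5 kHz, 117.1 kHz

Frequencies that alias to 4.3 kHz are k·fs ± 4.3 kHz for integer k ≥ 0.
k=0: 4.3 kHz.
k=1: 52.1 kHz, 60.7 kHz.
k=2: 108.5 kHz, 117.1 kHz.
k=3: 164.9 kHz, 173.5 kHz.
Within [39 kHz, 144.2 kHz]: 52.1 kHz, 60.7 kHz, 108.5 kHz, 117.1 kHz.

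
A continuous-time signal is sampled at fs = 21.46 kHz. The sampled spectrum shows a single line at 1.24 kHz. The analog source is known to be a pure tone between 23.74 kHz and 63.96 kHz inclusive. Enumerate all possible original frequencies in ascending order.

41.68 kHz, 44.16 kHz, 63.14 kHz

Frequencies that alias to 1.24 kHz are k·fs ± 1.24 kHz for integer k ≥ 0.
k=0: 1.24 kHz.
k=1: 20.22 kHz, 22.7 kHz.
k=2: 41.68 kHz, 44.16 kHz.
k=3: 63.14 kHz, 65.62 kHz.
k=4: 84.6 kHz, 87.08 kHz.
Within [23.74 kHz, 63.96 kHz]: 41.68 kHz, 44.16 kHz, 63.14 kHz.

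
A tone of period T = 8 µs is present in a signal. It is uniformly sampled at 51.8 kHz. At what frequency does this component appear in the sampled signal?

21.4 kHz

T = 8 µs → f = 1/T = 125 kHz.
125 kHz mod fs = 21.4 kHz.
21.4 kHz ≤ fs/2 = 25.9 kHz, appears at 21.4 kHz.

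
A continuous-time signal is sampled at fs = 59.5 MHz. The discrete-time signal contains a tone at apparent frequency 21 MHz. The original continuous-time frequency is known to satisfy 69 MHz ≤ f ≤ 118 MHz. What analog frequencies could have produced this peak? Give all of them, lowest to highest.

80.5 MHz, 98 MHz

Frequencies that alias to 21 MHz are k·fs ± 21 MHz for integer k ≥ 0.
k=0: 21 MHz.
k=1: 38.5 MHz, 80.5 MHz.
k=2: 98 MHz, 140 MHz.
k=3: 157.5 MHz, 199.5 MHz.
Within [69 MHz, 118 MHz]: 80.5 MHz, 98 MHz.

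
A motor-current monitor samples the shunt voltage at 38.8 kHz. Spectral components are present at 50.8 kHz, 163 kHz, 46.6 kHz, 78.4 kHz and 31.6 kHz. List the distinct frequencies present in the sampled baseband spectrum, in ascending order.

0.8 kHz, 7.2 kHz, 7.8 kHz, 12 kHz

fs/2 = 19.4 kHz.
50.8 kHz mod fs = 12 kHz.
12 kHz ≤ fs/2 = 19.4 kHz, appears at 12 kHz.
163 kHz mod fs = 7.8 kHz.
7.8 kHz ≤ fs/2 = 19.4 kHz, appears at 7.8 kHz.
46.6 kHz mod fs = 7.8 kHz.
7.8 kHz ≤ fs/2 = 19.4 kHz, appears at 7.8 kHz.
78.4 kHz mod fs = 0.8 kHz.
0.8 kHz ≤ fs/2 = 19.4 kHz, appears at 0.8 kHz.
31.6 kHz > fs/2 = 19.4 kHz, folds to fs − 31.6 kHz = 7.2 kHz.
Distinct values: {0.8 kHz, 7.2 kHz, 7.8 kHz, 12 kHz}.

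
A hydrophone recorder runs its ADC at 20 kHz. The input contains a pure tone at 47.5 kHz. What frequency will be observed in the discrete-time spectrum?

7.5 kHz

47.5 kHz mod fs = 7.5 kHz.
7.5 kHz ≤ fs/2 = 10 kHz, appears at 7.5 kHz.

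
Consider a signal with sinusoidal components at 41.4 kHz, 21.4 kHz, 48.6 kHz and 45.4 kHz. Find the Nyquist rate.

97.2 kHz

Highest-frequency component: 48.6 kHz.
Nyquist rate = 2 × 48.6 kHz = 97.2 kHz.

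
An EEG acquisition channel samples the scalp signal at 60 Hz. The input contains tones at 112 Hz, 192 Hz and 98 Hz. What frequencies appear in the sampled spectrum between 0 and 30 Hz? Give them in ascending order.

8 Hz, 12 Hz, 22 Hz

fs/2 = 30 Hz.
112 Hz mod fs = 52 Hz.
52 Hz > fs/2 = 30 Hz, folds to fs − 52 Hz = 8 Hz.
192 Hz mod fs = 12 Hz.
12 Hz ≤ fs/2 = 30 Hz, appears at 12 Hz.
98 Hz mod fs = 38 Hz.
38 Hz > fs/2 = 30 Hz, folds to fs − 38 Hz = 22 Hz.
Distinct values: {8 Hz, 12 Hz, 22 Hz}.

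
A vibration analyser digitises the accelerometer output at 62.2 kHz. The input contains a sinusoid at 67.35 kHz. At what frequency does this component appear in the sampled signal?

67.35 kHz mod fs = 5.15 kHz.
5.15 kHz ≤ fs/2 = 31.1 kHz, appears at 5.15 kHz.

5.15 kHz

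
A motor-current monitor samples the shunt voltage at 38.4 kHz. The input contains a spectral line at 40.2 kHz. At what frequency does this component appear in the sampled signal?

1.8 kHz

40.2 kHz mod fs = 1.8 kHz.
1.8 kHz ≤ fs/2 = 19.2 kHz, appears at 1.8 kHz.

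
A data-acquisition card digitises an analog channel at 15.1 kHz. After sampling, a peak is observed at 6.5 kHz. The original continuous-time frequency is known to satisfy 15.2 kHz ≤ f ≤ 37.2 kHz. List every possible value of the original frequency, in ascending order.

Frequencies that alias to 6.5 kHz are k·fs ± 6.5 kHz for integer k ≥ 0.
k=0: 6.5 kHz.
k=1: 8.6 kHz, 21.6 kHz.
k=2: 23.7 kHz, 36.7 kHz.
k=3: 38.8 kHz, 51.8 kHz.
Within [15.2 kHz, 37.2 kHz]: 21.6 kHz, 23.7 kHz, 36.7 kHz.

21.6 kHz, 23.7 kHz, 36.7 kHz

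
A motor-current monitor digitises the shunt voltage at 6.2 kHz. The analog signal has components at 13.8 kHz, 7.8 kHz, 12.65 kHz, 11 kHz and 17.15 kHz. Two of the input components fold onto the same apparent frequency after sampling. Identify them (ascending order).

11 kHz, 13.8 kHz

fs/2 = 3.1 kHz.
13.8 kHz mod fs = 1.4 kHz.
1.4 kHz ≤ fs/2 = 3.1 kHz, appears at 1.4 kHz.
7.8 kHz mod fs = 1.6 kHz.
1.6 kHz ≤ fs/2 = 3.1 kHz, appears at 1.6 kHz.
12.65 kHz mod fs = 0.25 kHz.
0.25 kHz ≤ fs/2 = 3.1 kHz, appears at 0.25 kHz.
11 kHz mod fs = 4.8 kHz.
4.8 kHz > fs/2 = 3.1 kHz, folds to fs − 4.8 kHz = 1.4 kHz.
17.15 kHz mod fs = 4.75 kHz.
4.75 kHz > fs/2 = 3.1 kHz, folds to fs − 4.75 kHz = 1.45 kHz.
11 kHz and 13.8 kHz both map to 1.4 kHz.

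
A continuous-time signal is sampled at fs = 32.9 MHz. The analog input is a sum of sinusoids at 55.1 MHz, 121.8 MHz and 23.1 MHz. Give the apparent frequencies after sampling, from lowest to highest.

fs/2 = 16.45 MHz.
55.1 MHz mod fs = 22.2 MHz.
22.2 MHz > fs/2 = 16.45 MHz, folds to fs − 22.2 MHz = 10.7 MHz.
121.8 MHz mod fs = 23.1 MHz.
23.1 MHz > fs/2 = 16.45 MHz, folds to fs − 23.1 MHz = 9.8 MHz.
23.1 MHz > fs/2 = 16.45 MHz, folds to fs − 23.1 MHz = 9.8 MHz.
Distinct values: {9.8 MHz, 10.7 MHz}.

9.8 MHz, 10.7 MHz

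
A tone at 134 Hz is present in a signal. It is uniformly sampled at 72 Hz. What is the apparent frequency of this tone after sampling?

134 Hz mod fs = 62 Hz.
62 Hz > fs/2 = 36 Hz, folds to fs − 62 Hz = 10 Hz.

10 Hz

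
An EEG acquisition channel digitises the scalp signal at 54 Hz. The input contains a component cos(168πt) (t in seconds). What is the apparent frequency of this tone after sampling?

24 Hz

ω = 168π rad/s → f = ω/(2π) = 84 Hz.
84 Hz mod fs = 30 Hz.
30 Hz > fs/2 = 27 Hz, folds to fs − 30 Hz = 24 Hz.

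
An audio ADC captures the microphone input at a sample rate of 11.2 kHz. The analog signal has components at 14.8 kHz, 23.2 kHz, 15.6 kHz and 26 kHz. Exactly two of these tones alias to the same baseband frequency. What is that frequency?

3.6 kHz

fs/2 = 5.6 kHz.
14.8 kHz mod fs = 3.6 kHz.
3.6 kHz ≤ fs/2 = 5.6 kHz, appears at 3.6 kHz.
23.2 kHz mod fs = 0.8 kHz.
0.8 kHz ≤ fs/2 = 5.6 kHz, appears at 0.8 kHz.
15.6 kHz mod fs = 4.4 kHz.
4.4 kHz ≤ fs/2 = 5.6 kHz, appears at 4.4 kHz.
26 kHz mod fs = 3.6 kHz.
3.6 kHz ≤ fs/2 = 5.6 kHz, appears at 3.6 kHz.
14.8 kHz and 26 kHz both map to 3.6 kHz.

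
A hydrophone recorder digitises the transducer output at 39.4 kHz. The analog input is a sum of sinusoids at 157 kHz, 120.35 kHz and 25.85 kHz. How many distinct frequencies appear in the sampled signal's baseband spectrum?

fs/2 = 19.7 kHz.
157 kHz mod fs = 38.8 kHz.
38.8 kHz > fs/2 = 19.7 kHz, folds to fs − 38.8 kHz = 0.6 kHz.
120.35 kHz mod fs = 2.15 kHz.
2.15 kHz ≤ fs/2 = 19.7 kHz, appears at 2.15 kHz.
25.85 kHz > fs/2 = 19.7 kHz, folds to fs − 25.85 kHz = 13.55 kHz.
Distinct values: {0.6 kHz, 2.15 kHz, 13.55 kHz} → 3.

3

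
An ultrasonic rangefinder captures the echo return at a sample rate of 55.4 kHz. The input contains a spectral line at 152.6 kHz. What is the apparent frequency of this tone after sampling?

13.6 kHz

152.6 kHz mod fs = 41.8 kHz.
41.8 kHz > fs/2 = 27.7 kHz, folds to fs − 41.8 kHz = 13.6 kHz.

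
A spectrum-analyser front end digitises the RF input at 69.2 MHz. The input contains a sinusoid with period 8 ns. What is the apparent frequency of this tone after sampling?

13.4 MHz

T = 8 ns → f = 1/T = 125 MHz.
125 MHz mod fs = 55.8 MHz.
55.8 MHz > fs/2 = 34.6 MHz, folds to fs − 55.8 MHz = 13.4 MHz.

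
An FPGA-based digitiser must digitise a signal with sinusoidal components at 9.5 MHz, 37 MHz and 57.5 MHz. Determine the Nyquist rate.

Highest-frequency component: 57.5 MHz.
Nyquist rate = 2 × 57.5 MHz = 115 MHz.

115 MHz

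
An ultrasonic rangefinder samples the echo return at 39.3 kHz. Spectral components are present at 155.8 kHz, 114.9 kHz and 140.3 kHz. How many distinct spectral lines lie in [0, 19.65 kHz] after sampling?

fs/2 = 19.65 kHz.
155.8 kHz mod fs = 37.9 kHz.
37.9 kHz > fs/2 = 19.65 kHz, folds to fs − 37.9 kHz = 1.4 kHz.
114.9 kHz mod fs = 36.3 kHz.
36.3 kHz > fs/2 = 19.65 kHz, folds to fs − 36.3 kHz = 3 kHz.
140.3 kHz mod fs = 22.4 kHz.
22.4 kHz > fs/2 = 19.65 kHz, folds to fs − 22.4 kHz = 16.9 kHz.
Distinct values: {1.4 kHz, 3 kHz, 16.9 kHz} → 3.

3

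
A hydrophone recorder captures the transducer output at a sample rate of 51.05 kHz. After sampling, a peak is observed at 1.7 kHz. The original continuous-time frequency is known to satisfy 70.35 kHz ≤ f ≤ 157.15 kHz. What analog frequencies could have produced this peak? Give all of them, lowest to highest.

100.4 kHz, 103.8 kHz, 151.45 kHz, 154.85 kHz

Frequencies that alias to 1.7 kHz are k·fs ± 1.7 kHz for integer k ≥ 0.
k=0: 1.7 kHz.
k=1: 49.35 kHz, 52.75 kHz.
k=2: 100.4 kHz, 103.8 kHz.
k=3: 151.45 kHz, 154.85 kHz.
k=4: 202.5 kHz, 205.9 kHz.
Within [70.35 kHz, 157.15 kHz]: 100.4 kHz, 103.8 kHz, 151.45 kHz, 154.85 kHz.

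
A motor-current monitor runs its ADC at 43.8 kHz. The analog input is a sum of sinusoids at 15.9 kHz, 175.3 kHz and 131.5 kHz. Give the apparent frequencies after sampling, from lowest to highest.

fs/2 = 21.9 kHz.
15.9 kHz ≤ fs/2 = 21.9 kHz, passes unchanged.
175.3 kHz mod fs = 0.1 kHz.
0.1 kHz ≤ fs/2 = 21.9 kHz, appears at 0.1 kHz.
131.5 kHz mod fs = 0.1 kHz.
0.1 kHz ≤ fs/2 = 21.9 kHz, appears at 0.1 kHz.
Distinct values: {0.1 kHz, 15.9 kHz}.

0.1 kHz, 15.9 kHz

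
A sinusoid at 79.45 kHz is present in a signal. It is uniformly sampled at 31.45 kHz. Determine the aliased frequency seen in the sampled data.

79.45 kHz mod fs = 16.55 kHz.
16.55 kHz > fs/2 = 15.725 kHz, folds to fs − 16.55 kHz = 14.9 kHz.

14.9 kHz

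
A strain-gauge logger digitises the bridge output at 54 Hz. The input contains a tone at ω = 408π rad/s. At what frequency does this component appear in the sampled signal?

12 Hz

ω = 408π rad/s → f = ω/(2π) = 204 Hz.
204 Hz mod fs = 42 Hz.
42 Hz > fs/2 = 27 Hz, folds to fs − 42 Hz = 12 Hz.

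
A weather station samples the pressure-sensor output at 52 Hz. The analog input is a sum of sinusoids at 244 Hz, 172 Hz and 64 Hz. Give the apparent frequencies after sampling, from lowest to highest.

12 Hz, 16 Hz

fs/2 = 26 Hz.
244 Hz mod fs = 36 Hz.
36 Hz > fs/2 = 26 Hz, folds to fs − 36 Hz = 16 Hz.
172 Hz mod fs = 16 Hz.
16 Hz ≤ fs/2 = 26 Hz, appears at 16 Hz.
64 Hz mod fs = 12 Hz.
12 Hz ≤ fs/2 = 26 Hz, appears at 12 Hz.
Distinct values: {12 Hz, 16 Hz}.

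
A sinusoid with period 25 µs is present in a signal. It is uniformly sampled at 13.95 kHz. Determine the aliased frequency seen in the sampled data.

T = 25 µs → f = 1/T = 40 kHz.
40 kHz mod fs = 12.1 kHz.
12.1 kHz > fs/2 = 6.975 kHz, folds to fs − 12.1 kHz = 1.85 kHz.

1.85 kHz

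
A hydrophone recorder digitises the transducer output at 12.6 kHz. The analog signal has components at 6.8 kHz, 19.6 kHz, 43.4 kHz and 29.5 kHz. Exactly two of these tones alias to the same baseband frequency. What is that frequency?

fs/2 = 6.3 kHz.
6.8 kHz > fs/2 = 6.3 kHz, folds to fs − 6.8 kHz = 5.8 kHz.
19.6 kHz mod fs = 7 kHz.
7 kHz > fs/2 = 6.3 kHz, folds to fs − 7 kHz = 5.6 kHz.
43.4 kHz mod fs = 5.6 kHz.
5.6 kHz ≤ fs/2 = 6.3 kHz, appears at 5.6 kHz.
29.5 kHz mod fs = 4.3 kHz.
4.3 kHz ≤ fs/2 = 6.3 kHz, appears at 4.3 kHz.
19.6 kHz and 43.4 kHz both map to 5.6 kHz.

5.6 kHz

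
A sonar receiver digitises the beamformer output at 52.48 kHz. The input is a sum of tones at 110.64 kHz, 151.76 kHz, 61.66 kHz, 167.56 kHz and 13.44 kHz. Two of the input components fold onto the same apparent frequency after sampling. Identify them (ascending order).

fs/2 = 26.24 kHz.
110.64 kHz mod fs = 5.68 kHz.
5.68 kHz ≤ fs/2 = 26.24 kHz, appears at 5.68 kHz.
151.76 kHz mod fs = 46.8 kHz.
46.8 kHz > fs/2 = 26.24 kHz, folds to fs − 46.8 kHz = 5.68 kHz.
61.66 kHz mod fs = 9.18 kHz.
9.18 kHz ≤ fs/2 = 26.24 kHz, appears at 9.18 kHz.
167.56 kHz mod fs = 10.12 kHz.
10.12 kHz ≤ fs/2 = 26.24 kHz, appears at 10.12 kHz.
13.44 kHz ≤ fs/2 = 26.24 kHz, passes unchanged.
110.64 kHz and 151.76 kHz both map to 5.68 kHz.

110.64 kHz, 151.76 kHz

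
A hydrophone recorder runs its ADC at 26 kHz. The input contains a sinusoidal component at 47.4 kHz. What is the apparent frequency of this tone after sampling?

47.4 kHz mod fs = 21.4 kHz.
21.4 kHz > fs/2 = 13 kHz, folds to fs − 21.4 kHz = 4.6 kHz.

4.6 kHz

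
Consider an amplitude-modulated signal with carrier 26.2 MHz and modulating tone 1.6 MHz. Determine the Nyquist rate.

AM sidebands sit at fc ± fm = 24.6 MHz and 27.8 MHz.
Highest-frequency component: 27.8 MHz.
Nyquist rate = 2 × 27.8 MHz = 55.6 MHz.

55.6 MHz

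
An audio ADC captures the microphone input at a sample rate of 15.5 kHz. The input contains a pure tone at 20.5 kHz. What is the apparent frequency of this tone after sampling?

5 kHz

20.5 kHz mod fs = 5 kHz.
5 kHz ≤ fs/2 = 7.75 kHz, appears at 5 kHz.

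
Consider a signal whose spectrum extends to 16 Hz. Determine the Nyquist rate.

32 Hz

Nyquist rate = 2 × 16 Hz = 32 Hz.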